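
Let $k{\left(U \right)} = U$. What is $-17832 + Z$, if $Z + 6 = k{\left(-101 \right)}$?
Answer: $-17939$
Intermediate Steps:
$Z = -107$ ($Z = -6 - 101 = -107$)
$-17832 + Z = -17832 - 107 = -17939$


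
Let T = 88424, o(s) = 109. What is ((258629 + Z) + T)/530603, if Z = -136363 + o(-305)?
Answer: 210799/530603 ≈ 0.39728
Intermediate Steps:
Z = -136254 (Z = -136363 + 109 = -136254)
((258629 + Z) + T)/530603 = ((258629 - 136254) + 88424)/530603 = (122375 + 88424)*(1/530603) = 210799*(1/530603) = 210799/530603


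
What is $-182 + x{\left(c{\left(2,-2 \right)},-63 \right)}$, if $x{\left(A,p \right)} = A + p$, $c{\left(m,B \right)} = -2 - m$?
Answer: $-249$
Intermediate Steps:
$-182 + x{\left(c{\left(2,-2 \right)},-63 \right)} = -182 - 67 = -249$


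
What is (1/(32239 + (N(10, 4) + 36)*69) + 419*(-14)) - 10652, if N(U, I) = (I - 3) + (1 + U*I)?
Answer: -621423677/37621 ≈ -16518.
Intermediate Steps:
N(U, I) = -2 + I + I*U (N(U, I) = (-3 + I) + (1 + I*U) = -2 + I + I*U)
(1/(32239 + (N(10, 4) + 36)*69) + 419*(-14)) - 10652 = (1/(32239 + ((-2 + 4 + 4*10) + 36)*69) + 419*(-14)) - 10652 = (1/(32239 + ((-2 + 4 + 40) + 36)*69) - 5866) - 10652 = (1/(32239 + (42 + 36)*69) - 5866) - 10652 = (1/(32239 + 78*69) - 5866) - 10652 = (1/(32239 + 5382) - 5866) - 10652 = (1/37621 - 5866) - 10652 = -220684785/37621 - 10652 = -621423677/37621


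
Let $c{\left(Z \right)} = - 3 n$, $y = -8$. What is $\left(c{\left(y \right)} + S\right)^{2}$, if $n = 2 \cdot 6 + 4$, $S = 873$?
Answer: $680625$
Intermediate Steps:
$n = 16$ ($n = 12 + 4 = 16$)
$c{\left(Z \right)} = -48$ ($c{\left(Z \right)} = \left(-3\right) 16 = -48$)
$\left(c{\left(y \right)} + S\right)^{2} = \left(-48 + 873\right)^{2} = 825^{2} = 680625$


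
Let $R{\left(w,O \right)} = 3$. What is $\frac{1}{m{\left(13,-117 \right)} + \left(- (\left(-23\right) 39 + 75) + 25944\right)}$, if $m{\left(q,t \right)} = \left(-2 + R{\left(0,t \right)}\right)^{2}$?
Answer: $\frac{1}{26767} \approx 3.7359 \cdot 10^{-5}$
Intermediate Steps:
$m{\left(q,t \right)} = 1$ ($m{\left(q,t \right)} = \left(-2 + 3\right)^{2} = 1^{2} = 1$)
$\frac{1}{m{\left(13,-117 \right)} + \left(- (\left(-23\right) 39 + 75) + 25944\right)} = \frac{1}{1 + \left(- (\left(-23\right) 39 + 75) + 25944\right)} = \frac{1}{1 + \left(- (-897 + 75) + 25944\right)} = \frac{1}{1 + \left(\left(-1\right) \left(-822\right) + 25944\right)} = \frac{1}{1 + \left(822 + 25944\right)} = \frac{1}{1 + 26766} = \frac{1}{26767}$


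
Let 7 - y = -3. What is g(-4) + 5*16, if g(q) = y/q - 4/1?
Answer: 147/2 ≈ 73.500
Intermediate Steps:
y = 10 (y = 7 - 1*(-3) = 7 + 3 = 10)
g(q) = -4 + 10/q (g(q) = 10/q - 4/1 = 10/q - 4*1 = 10/q - 4 = -4 + 10/q)
g(-4) + 5*16 = (-4 + 10/(-4)) + 5*16 = (-4 + 10*(-¼)) + 80 = (-4 - 5/2) + 80 = -13/2 + 80 = 147/2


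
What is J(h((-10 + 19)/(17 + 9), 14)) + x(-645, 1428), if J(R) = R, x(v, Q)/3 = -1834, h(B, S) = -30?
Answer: -5532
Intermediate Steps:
x(v, Q) = -5502 (x(v, Q) = 3*(-1834) = -5502)
J(h((-10 + 19)/(17 + 9), 14)) + x(-645, 1428) = -30 - 5502 = -5532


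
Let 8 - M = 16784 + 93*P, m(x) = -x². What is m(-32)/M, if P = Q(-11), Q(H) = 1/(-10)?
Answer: 10240/167667 ≈ 0.061073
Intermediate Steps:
Q(H) = -⅒
P = -⅒ ≈ -0.10000
M = -167667/10 (M = 8 - (16784 + 93*(-⅒)) = 8 - (16784 - 93/10) = 8 - 1*167747/10 = 8 - 167747/10 = -167667/10 ≈ -16767.)
m(-32)/M = (-1*(-32)²)/(-167667/10) = -1*1024*(-10/167667) = -1024*(-10/167667) = 10240/167667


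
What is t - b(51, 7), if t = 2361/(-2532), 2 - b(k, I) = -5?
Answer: -6695/844 ≈ -7.9325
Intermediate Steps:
b(k, I) = 7 (b(k, I) = 2 - 1*(-5) = 2 + 5 = 7)
t = -787/844 (t = 2361*(-1/2532) = -787/844 ≈ -0.93246)
t - b(51, 7) = -787/844 - 1*7 = -787/844 - 7 = -6695/844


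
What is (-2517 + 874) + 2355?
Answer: 712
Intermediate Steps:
(-2517 + 874) + 2355 = -1643 + 2355 = 712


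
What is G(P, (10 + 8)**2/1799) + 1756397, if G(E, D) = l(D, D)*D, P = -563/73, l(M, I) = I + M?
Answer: 5684405217149/3236401 ≈ 1.7564e+6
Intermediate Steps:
P = -563/73 (P = -563*1/73 = -563/73 ≈ -7.7123)
G(E, D) = 2*D**2 (G(E, D) = (D + D)*D = (2*D)*D = 2*D**2)
G(P, (10 + 8)**2/1799) + 1756397 = 2*((10 + 8)**2/1799)**2 + 1756397 = 2*(18**2*(1/1799))**2 + 1756397 = 2*(324*(1/1799))**2 + 1756397 = 2*(324/1799)**2 + 1756397 = 2*(104976/3236401) + 1756397 = 209952/3236401 + 1756397 = 5684405217149/3236401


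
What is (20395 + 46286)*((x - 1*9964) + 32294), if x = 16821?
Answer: 2610627831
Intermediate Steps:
(20395 + 46286)*((x - 1*9964) + 32294) = (20395 + 46286)*((16821 - 1*9964) + 32294) = 66681*((16821 - 9964) + 32294) = 66681*(6857 + 32294) = 66681*39151 = 2610627831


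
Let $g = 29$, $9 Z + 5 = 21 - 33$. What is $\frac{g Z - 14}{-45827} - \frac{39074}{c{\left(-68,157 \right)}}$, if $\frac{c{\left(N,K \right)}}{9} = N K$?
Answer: $\frac{99847369}{244624526} \approx 0.40817$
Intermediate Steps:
$Z = - \frac{17}{9}$ ($Z = - \frac{5}{9} + \frac{21 - 33}{9} = - \frac{5}{9} + \frac{1}{9} \left(-12\right) = - \frac{5}{9} - \frac{4}{3} = - \frac{17}{9} \approx -1.8889$)
$c{\left(N,K \right)} = 9 K N$ ($c{\left(N,K \right)} = 9 N K = 9 K N$)
$\frac{g Z - 14}{-45827} - \frac{39074}{c{\left(-68,157 \right)}} = \frac{29 \left(- \frac{17}{9}\right) - 14}{-45827} - \frac{39074}{9 \cdot 157 \left(-68\right)} = \left(- \frac{493}{9} - 14\right) \left(- \frac{1}{45827}\right) - \frac{39074}{-96084} = \left(- \frac{619}{9}\right) \left(- \frac{1}{45827}\right) - - \frac{19537}{48042} = \frac{619}{412443} + \frac{19537}{48042} = \frac{99847369}{244624526}$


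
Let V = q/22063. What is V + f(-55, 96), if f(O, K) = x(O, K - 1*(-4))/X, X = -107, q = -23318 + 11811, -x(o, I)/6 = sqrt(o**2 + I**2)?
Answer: -11507/22063 + 30*sqrt(521)/107 ≈ 5.8781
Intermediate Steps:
x(o, I) = -6*sqrt(I**2 + o**2) (x(o, I) = -6*sqrt(o**2 + I**2) = -6*sqrt(I**2 + o**2))
q = -11507
V = -11507/22063 ≈ -0.52155
f(O, K) = 6*sqrt(O**2 + (4 + K)**2)/107 (f(O, K) = -6*sqrt((K - 1*(-4))**2 + O**2)/(-107) = -6*sqrt((K + 4)**2 + O**2)*(-1/107) = -6*sqrt((4 + K)**2 + O**2)*(-1/107) = -6*sqrt(O**2 + (4 + K)**2)*(-1/107) = 6*sqrt(O**2 + (4 + K)**2)/107)
V + f(-55, 96) = -11507/22063 + 6*sqrt((-55)**2 + (4 + 96)**2)/107 = -11507/22063 + 6*sqrt(3025 + 100**2)/107 = -11507/22063 + 6*sqrt(3025 + 10000)/107 = -11507/22063 + 6*sqrt(13025)/107 = -11507/22063 + 6*(5*sqrt(521))/107 = -11507/22063 + 30*sqrt(521)/107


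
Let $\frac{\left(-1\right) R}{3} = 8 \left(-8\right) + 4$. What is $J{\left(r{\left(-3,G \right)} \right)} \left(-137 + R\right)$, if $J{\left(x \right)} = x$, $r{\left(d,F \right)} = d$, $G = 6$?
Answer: $-129$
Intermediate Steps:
$R = 180$ ($R = - 3 \left(8 \left(-8\right) + 4\right) = - 3 \left(-64 + 4\right) = \left(-3\right) \left(-60\right) = 180$)
$J{\left(r{\left(-3,G \right)} \right)} \left(-137 + R\right) = - 3 \left(-137 + 180\right) = \left(-3\right) 43 = -129$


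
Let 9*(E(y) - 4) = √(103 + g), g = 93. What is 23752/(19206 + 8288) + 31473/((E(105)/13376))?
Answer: 26042630748452/343675 ≈ 7.5777e+7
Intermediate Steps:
E(y) = 50/9 (E(y) = 4 + √(103 + 93)/9 = 4 + √196/9 = 4 + (⅑)*14 = 4 + 14/9 = 50/9)
23752/(19206 + 8288) + 31473/((E(105)/13376)) = 23752/(19206 + 8288) + 31473/(((50/9)/13376)) = 23752/27494 + 31473/(((50/9)*(1/13376))) = 23752*(1/27494) + 31473/(25/60192) = 11876/13747 + 31473*(60192/25) = 11876/13747 + 1894422816/25 = 26042630748452/343675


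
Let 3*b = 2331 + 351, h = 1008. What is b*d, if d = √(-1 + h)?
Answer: 894*√1007 ≈ 28370.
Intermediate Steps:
b = 894 (b = (2331 + 351)/3 = (⅓)*2682 = 894)
d = √1007 (d = √(-1 + 1008) = √1007 ≈ 31.733)
b*d = 894*√1007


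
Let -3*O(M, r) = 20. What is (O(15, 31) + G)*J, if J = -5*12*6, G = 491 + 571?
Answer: -379920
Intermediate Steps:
O(M, r) = -20/3 (O(M, r) = -⅓*20 = -20/3)
G = 1062
J = -360 (J = -60*6 = -360)
(O(15, 31) + G)*J = (-20/3 + 1062)*(-360) = (3166/3)*(-360) = -379920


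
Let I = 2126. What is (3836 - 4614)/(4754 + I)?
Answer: -389/3440 ≈ -0.11308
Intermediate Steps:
(3836 - 4614)/(4754 + I) = (3836 - 4614)/(4754 + 2126) = -778/6880 = -778*1/6880 = -389/3440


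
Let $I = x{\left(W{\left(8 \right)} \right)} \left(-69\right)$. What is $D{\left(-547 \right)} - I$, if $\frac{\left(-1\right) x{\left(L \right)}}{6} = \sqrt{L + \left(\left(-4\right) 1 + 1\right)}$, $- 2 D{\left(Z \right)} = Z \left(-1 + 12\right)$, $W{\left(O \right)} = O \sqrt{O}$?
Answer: $\frac{6017}{2} - 414 \sqrt{-3 + 16 \sqrt{2}} \approx 1174.4$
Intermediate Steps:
$W{\left(O \right)} = O^{\frac{3}{2}}$
$D{\left(Z \right)} = - \frac{11 Z}{2}$ ($D{\left(Z \right)} = - \frac{Z \left(-1 + 12\right)}{2} = - \frac{Z 11}{2} = - \frac{11 Z}{2}$)
$x{\left(L \right)} = - 6 \sqrt{-3 + L}$ ($x{\left(L \right)} = - 6 \sqrt{L + \left(\left(-4\right) 1 + 1\right)} = - 6 \sqrt{L + \left(-4 + 1\right)} = - 6 \sqrt{L - 3} = - 6 \sqrt{-3 + L}$)
$I = 414 \sqrt{-3 + 16 \sqrt{2}}$ ($I = - 6 \sqrt{-3 + 8^{\frac{3}{2}}} \left(-69\right) = - 6 \sqrt{-3 + 16 \sqrt{2}} \left(-69\right) = 414 \sqrt{-3 + 16 \sqrt{2}} \approx 1834.1$)
$D{\left(-547 \right)} - I = \left(- \frac{11}{2}\right) \left(-547\right) - 414 \sqrt{-3 + 16 \sqrt{2}} = \frac{6017}{2} - 414 \sqrt{-3 + 16 \sqrt{2}}$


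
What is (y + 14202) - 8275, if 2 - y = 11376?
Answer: -5447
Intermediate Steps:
y = -11374 (y = 2 - 1*11376 = 2 - 11376 = -11374)
(y + 14202) - 8275 = (-11374 + 14202) - 8275 = 2828 - 8275 = -5447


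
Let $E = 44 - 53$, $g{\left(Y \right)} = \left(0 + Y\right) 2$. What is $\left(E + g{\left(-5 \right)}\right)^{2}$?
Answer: $361$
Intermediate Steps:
$g{\left(Y \right)} = 2 Y$ ($g{\left(Y \right)} = Y 2 = 2 Y$)
$E = -9$ ($E = 44 - 53 = -9$)
$\left(E + g{\left(-5 \right)}\right)^{2} = \left(-9 + 2 \left(-5\right)\right)^{2} = \left(-9 - 10\right)^{2} = \left(-19\right)^{2} = 361$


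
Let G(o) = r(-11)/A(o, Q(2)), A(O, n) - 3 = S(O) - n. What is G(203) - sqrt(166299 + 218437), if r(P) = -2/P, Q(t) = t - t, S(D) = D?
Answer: 1/1133 - 4*sqrt(24046) ≈ -620.27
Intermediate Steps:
Q(t) = 0
A(O, n) = 3 + O - n (A(O, n) = 3 + (O - n) = 3 + O - n)
G(o) = 2/(11*(3 + o)) (G(o) = (-2/(-11))/(3 + o - 1*0) = (-2*(-1/11))/(3 + o + 0) = 2/(11*(3 + o)))
G(203) - sqrt(166299 + 218437) = 2/(11*(3 + 203)) - sqrt(166299 + 218437) = (2/11)/206 - sqrt(384736) = (2/11)*(1/206) - 4*sqrt(24046) = 1/1133 - 4*sqrt(24046)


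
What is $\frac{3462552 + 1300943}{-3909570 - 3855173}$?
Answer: $- \frac{4763495}{7764743} \approx -0.61348$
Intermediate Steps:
$\frac{3462552 + 1300943}{-3909570 - 3855173} = \frac{4763495}{-7764743} = 4763495 \left(- \frac{1}{7764743}\right) = - \frac{4763495}{7764743}$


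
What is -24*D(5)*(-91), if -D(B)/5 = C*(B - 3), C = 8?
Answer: -174720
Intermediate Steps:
D(B) = 120 - 40*B (D(B) = -40*(B - 3) = -40*(-3 + B) = -5*(-24 + 8*B) = 120 - 40*B)
-24*D(5)*(-91) = -24*(120 - 40*5)*(-91) = -24*(120 - 200)*(-91) = -24*(-80)*(-91) = 1920*(-91) = -174720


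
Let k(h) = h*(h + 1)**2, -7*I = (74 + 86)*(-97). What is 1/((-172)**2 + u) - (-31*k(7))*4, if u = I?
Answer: 12366319623/222608 ≈ 55552.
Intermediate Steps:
I = 15520/7 (I = -(74 + 86)*(-97)/7 = -160*(-97)/7 = -1/7*(-15520) = 15520/7 ≈ 2217.1)
u = 15520/7 ≈ 2217.1
k(h) = h*(1 + h)**2
1/((-172)**2 + u) - (-31*k(7))*4 = 1/((-172)**2 + 15520/7) - (-217*(1 + 7)**2)*4 = 1/(29584 + 15520/7) - (-217*8**2)*4 = 1/(222608/7) - (-217*64)*4 = 7/222608 - (-31*448)*4 = 7/222608 - (-13888)*4 = 7/222608 - 1*(-55552) = 7/222608 + 55552 = 12366319623/222608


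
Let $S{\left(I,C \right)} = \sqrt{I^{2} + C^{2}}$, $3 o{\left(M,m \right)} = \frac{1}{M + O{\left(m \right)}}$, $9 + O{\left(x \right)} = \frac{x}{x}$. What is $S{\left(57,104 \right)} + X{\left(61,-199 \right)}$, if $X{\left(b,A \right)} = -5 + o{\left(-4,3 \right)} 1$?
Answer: $- \frac{181}{36} + \sqrt{14065} \approx 113.57$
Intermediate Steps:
$O{\left(x \right)} = -8$ ($O{\left(x \right)} = -9 + \frac{x}{x} = -9 + 1 = -8$)
$o{\left(M,m \right)} = \frac{1}{3 \left(-8 + M\right)}$ ($o{\left(M,m \right)} = \frac{1}{3 \left(M - 8\right)} = \frac{1}{3 \left(-8 + M\right)}$)
$S{\left(I,C \right)} = \sqrt{C^{2} + I^{2}}$
$X{\left(b,A \right)} = - \frac{181}{36}$ ($X{\left(b,A \right)} = -5 + \frac{1}{3 \left(-8 - 4\right)} 1 = -5 + \frac{1}{3 \left(-12\right)} 1 = -5 + \frac{1}{3} \left(- \frac{1}{12}\right) 1 = -5 - \frac{1}{36} = - \frac{181}{36}$)
$S{\left(57,104 \right)} + X{\left(61,-199 \right)} = \sqrt{104^{2} + 57^{2}} - \frac{181}{36} = \sqrt{10816 + 3249} - \frac{181}{36} = \sqrt{14065} - \frac{181}{36} = - \frac{181}{36} + \sqrt{14065}$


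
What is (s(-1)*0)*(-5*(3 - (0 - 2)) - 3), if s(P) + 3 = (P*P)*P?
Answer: 0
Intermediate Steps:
s(P) = -3 + P**3 (s(P) = -3 + (P*P)*P = -3 + P**2*P = -3 + P**3)
(s(-1)*0)*(-5*(3 - (0 - 2)) - 3) = ((-3 + (-1)**3)*0)*(-5*(3 - (0 - 2)) - 3) = ((-3 - 1)*0)*(-5*(3 - 1*(-2)) - 3) = (-4*0)*(-5*(3 + 2) - 3) = 0*(-5*5 - 3) = 0*(-25 - 3) = 0*(-28) = 0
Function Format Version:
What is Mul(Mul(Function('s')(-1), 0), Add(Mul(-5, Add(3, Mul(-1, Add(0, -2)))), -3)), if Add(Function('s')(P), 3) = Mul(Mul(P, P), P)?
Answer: 0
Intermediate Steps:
Function('s')(P) = Add(-3, Pow(P, 3)) (Function('s')(P) = Add(-3, Mul(Mul(P, P), P)) = Add(-3, Mul(Pow(P, 2), P)) = Add(-3, Pow(P, 3)))
Mul(Mul(Function('s')(-1), 0), Add(Mul(-5, Add(3, Mul(-1, Add(0, -2)))), -3)) = Mul(Mul(Add(-3, Pow(-1, 3)), 0), Add(Mul(-5, Add(3, Mul(-1, Add(0, -2)))), -3)) = Mul(Mul(Add(-3, -1), 0), Add(Mul(-5, Add(3, Mul(-1, -2))), -3)) = Mul(Mul(-4, 0), Add(Mul(-5, Add(3, 2)), -3)) = Mul(0, Add(Mul(-5, 5), -3)) = Mul(0, Add(-25, -3)) = Mul(0, -28) = 0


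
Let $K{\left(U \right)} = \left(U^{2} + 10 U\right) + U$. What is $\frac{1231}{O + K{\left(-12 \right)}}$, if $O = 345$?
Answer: $\frac{1231}{357} \approx 3.4482$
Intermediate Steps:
$K{\left(U \right)} = U^{2} + 11 U$
$\frac{1231}{O + K{\left(-12 \right)}} = \frac{1231}{345 - 12 \left(11 - 12\right)} = \frac{1231}{345 - -12} = \frac{1231}{345 + 12} = \frac{1231}{357}$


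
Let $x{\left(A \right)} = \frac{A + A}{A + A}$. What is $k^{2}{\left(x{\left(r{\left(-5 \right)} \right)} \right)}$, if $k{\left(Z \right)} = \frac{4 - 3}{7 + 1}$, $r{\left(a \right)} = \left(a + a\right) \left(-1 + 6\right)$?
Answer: $\frac{1}{64} \approx 0.015625$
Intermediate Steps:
$r{\left(a \right)} = 10 a$ ($r{\left(a \right)} = 2 a 5 = 10 a$)
$x{\left(A \right)} = 1$ ($x{\left(A \right)} = \frac{2 A}{2 A} = 2 A \frac{1}{2 A} = 1$)
$k{\left(Z \right)} = \frac{1}{8}$ ($k{\left(Z \right)} = 1 \cdot \frac{1}{8} = \frac{1}{8}$)
$k^{2}{\left(x{\left(r{\left(-5 \right)} \right)} \right)} = \left(\frac{1}{8}\right)^{2} = \frac{1}{64}$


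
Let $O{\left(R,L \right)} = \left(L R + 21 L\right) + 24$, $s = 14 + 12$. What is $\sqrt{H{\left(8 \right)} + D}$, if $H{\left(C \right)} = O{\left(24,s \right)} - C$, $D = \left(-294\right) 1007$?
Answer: $2 i \sqrt{73718} \approx 543.02 i$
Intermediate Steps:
$s = 26$
$D = -296058$
$O{\left(R,L \right)} = 24 + 21 L + L R$ ($O{\left(R,L \right)} = \left(21 L + L R\right) + 24 = 24 + 21 L + L R$)
$H{\left(C \right)} = 1194 - C$ ($H{\left(C \right)} = \left(24 + 21 \cdot 26 + 26 \cdot 24\right) - C = \left(24 + 546 + 624\right) - C = 1194 - C$)
$\sqrt{H{\left(8 \right)} + D} = \sqrt{\left(1194 - 8\right) - 296058} = \sqrt{1186 - 296058} = \sqrt{-294872} = 2 i \sqrt{73718}$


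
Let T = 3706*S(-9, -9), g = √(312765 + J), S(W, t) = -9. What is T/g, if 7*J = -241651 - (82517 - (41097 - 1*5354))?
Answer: -16677*√13306510/950465 ≈ -64.005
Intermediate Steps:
J = -288425/7 (J = (-241651 - (82517 - (41097 - 1*5354)))/7 = (-241651 - (82517 - (41097 - 5354)))/7 = (-241651 - (82517 - 1*35743))/7 = (-241651 - (82517 - 35743))/7 = (-241651 - 1*46774)/7 = (-241651 - 46774)/7 = (⅐)*(-288425) = -288425/7 ≈ -41204.)
g = √13306510/7 (g = √(312765 - 288425/7) = √(1900930/7) = √13306510/7 ≈ 521.12)
T = -33354 (T = 3706*(-9) = -33354)
T/g = -33354*√13306510/1900930 = -16677*√13306510/950465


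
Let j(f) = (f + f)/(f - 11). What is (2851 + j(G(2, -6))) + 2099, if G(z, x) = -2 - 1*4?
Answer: 84162/17 ≈ 4950.7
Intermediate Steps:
G(z, x) = -6 (G(z, x) = -2 - 4 = -6)
j(f) = 2*f/(-11 + f) (j(f) = (2*f)/(-11 + f) = 2*f/(-11 + f))
(2851 + j(G(2, -6))) + 2099 = (2851 + 2*(-6)/(-11 - 6)) + 2099 = (2851 + 2*(-6)/(-17)) + 2099 = (2851 + 2*(-6)*(-1/17)) + 2099 = (2851 + 12/17) + 2099 = 48479/17 + 2099 = 84162/17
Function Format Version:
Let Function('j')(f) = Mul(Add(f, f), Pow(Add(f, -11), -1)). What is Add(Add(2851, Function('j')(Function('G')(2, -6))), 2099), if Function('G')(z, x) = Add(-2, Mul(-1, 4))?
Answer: Rational(84162, 17) ≈ 4950.7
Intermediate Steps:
Function('G')(z, x) = -6 (Function('G')(z, x) = Add(-2, -4) = -6)
Function('j')(f) = Mul(2, f, Pow(Add(-11, f), -1)) (Function('j')(f) = Mul(Mul(2, f), Pow(Add(-11, f), -1)) = Mul(2, f, Pow(Add(-11, f), -1)))
Add(Add(2851, Function('j')(Function('G')(2, -6))), 2099) = Add(Add(2851, Mul(2, -6, Pow(Add(-11, -6), -1))), 2099) = Add(Add(2851, Mul(2, -6, Pow(-17, -1))), 2099) = Add(Add(2851, Mul(2, -6, Rational(-1, 17))), 2099) = Add(Add(2851, Rational(12, 17)), 2099) = Add(Rational(48479, 17), 2099) = Rational(84162, 17)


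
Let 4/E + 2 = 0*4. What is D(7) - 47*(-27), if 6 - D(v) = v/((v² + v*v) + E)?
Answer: 122393/96 ≈ 1274.9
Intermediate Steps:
E = -2 (E = 4/(-2 + 0*4) = 4/(-2 + 0) = 4/(-2) = 4*(-½) = -2)
D(v) = 6 - v/(-2 + 2*v²) (D(v) = 6 - v/((v² + v*v) - 2) = 6 - v/((v² + v²) - 2) = 6 - v/(2*v² - 2) = 6 - v/(-2 + 2*v²))
D(7) - 47*(-27) = (-12 - 1*7 + 12*7²)/(2*(-1 + 7²)) - 47*(-27) = (-12 - 7 + 12*49)/(2*(-1 + 49)) + 1269 = (½)*(-12 - 7 + 588)/48 + 1269 = (½)*(1/48)*569 + 1269 = 569/96 + 1269 = 122393/96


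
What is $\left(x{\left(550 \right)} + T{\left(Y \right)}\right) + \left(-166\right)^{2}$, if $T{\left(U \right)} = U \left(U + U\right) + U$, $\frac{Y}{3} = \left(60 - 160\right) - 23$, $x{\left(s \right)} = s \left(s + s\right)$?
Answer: $904509$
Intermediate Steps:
$x{\left(s \right)} = 2 s^{2}$ ($x{\left(s \right)} = s 2 s = 2 s^{2}$)
$Y = -369$ ($Y = 3 \left(\left(60 - 160\right) - 23\right) = 3 \left(-100 - 23\right) = 3 \left(-123\right) = -369$)
$T{\left(U \right)} = U + 2 U^{2}$ ($T{\left(U \right)} = U 2 U + U = 2 U^{2} + U = U + 2 U^{2}$)
$\left(x{\left(550 \right)} + T{\left(Y \right)}\right) + \left(-166\right)^{2} = \left(2 \cdot 550^{2} - 369 \left(1 + 2 \left(-369\right)\right)\right) + \left(-166\right)^{2} = \left(2 \cdot 302500 - 369 \left(1 - 738\right)\right) + 27556 = \left(605000 - -271953\right) + 27556 = \left(605000 + 271953\right) + 27556 = 876953 + 27556 = 904509$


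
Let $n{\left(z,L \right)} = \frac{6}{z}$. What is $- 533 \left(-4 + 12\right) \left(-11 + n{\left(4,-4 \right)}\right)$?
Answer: $40508$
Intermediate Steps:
$- 533 \left(-4 + 12\right) \left(-11 + n{\left(4,-4 \right)}\right) = - 533 \left(-4 + 12\right) \left(-11 + \frac{6}{4}\right) = - 533 \cdot 8 \left(-11 + 6 \cdot \frac{1}{4}\right) = - 533 \cdot 8 \left(-11 + \frac{3}{2}\right) = - 533 \cdot 8 \left(- \frac{19}{2}\right) = \left(-533\right) \left(-76\right) = 40508$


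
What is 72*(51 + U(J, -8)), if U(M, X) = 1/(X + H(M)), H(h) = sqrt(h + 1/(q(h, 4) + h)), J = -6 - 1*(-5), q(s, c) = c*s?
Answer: 597096/163 - 36*I*sqrt(30)/163 ≈ 3663.2 - 1.2097*I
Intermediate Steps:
J = -1 (J = -6 + 5 = -1)
H(h) = sqrt(h + 1/(5*h)) (H(h) = sqrt(h + 1/(4*h + h)) = sqrt(h + 1/(5*h)))
U(M, X) = 1/(X + sqrt(5/M + 25*M)/5)
72*(51 + U(J, -8)) = 72*(51 + 5/(5*(-8) + sqrt(5)*sqrt(1/(-1) + 5*(-1)))) = 72*(51 + 5/(-40 + sqrt(5)*sqrt(-1 - 5))) = 72*(51 + 5/(-40 + sqrt(5)*sqrt(-6))) = 72*(51 + 5/(-40 + sqrt(5)*(I*sqrt(6)))) = 72*(51 + 5/(-40 + I*sqrt(30))) = 3672 + 360/(-40 + I*sqrt(30))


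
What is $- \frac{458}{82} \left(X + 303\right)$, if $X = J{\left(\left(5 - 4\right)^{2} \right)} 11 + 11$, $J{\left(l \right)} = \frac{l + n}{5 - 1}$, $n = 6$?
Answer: $- \frac{305257}{164} \approx -1861.3$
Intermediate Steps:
$J{\left(l \right)} = \frac{3}{2} + \frac{l}{4}$ ($J{\left(l \right)} = \frac{l + 6}{5 - 1} = \frac{6 + l}{4} = \left(6 + l\right) \frac{1}{4} = \frac{3}{2} + \frac{l}{4}$)
$X = \frac{121}{4}$ ($X = \left(\frac{3}{2} + \frac{\left(5 - 4\right)^{2}}{4}\right) 11 + 11 = \left(\frac{3}{2} + \frac{1^{2}}{4}\right) 11 + 11 = \left(\frac{3}{2} + \frac{1}{4} \cdot 1\right) 11 + 11 = \left(\frac{3}{2} + \frac{1}{4}\right) 11 + 11 = \frac{7}{4} \cdot 11 + 11 = \frac{77}{4} + 11 = \frac{121}{4} \approx 30.25$)
$- \frac{458}{82} \left(X + 303\right) = - \frac{458}{82} \left(\frac{121}{4} + 303\right) = \left(-458\right) \frac{1}{82} \cdot \frac{1333}{4} = \left(- \frac{229}{41}\right) \frac{1333}{4} = - \frac{305257}{164}$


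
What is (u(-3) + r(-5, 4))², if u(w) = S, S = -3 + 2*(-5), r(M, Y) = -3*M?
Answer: 4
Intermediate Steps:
S = -13 (S = -3 - 10 = -13)
u(w) = -13
(u(-3) + r(-5, 4))² = (-13 - 3*(-5))² = (-13 + 15)² = 2² = 4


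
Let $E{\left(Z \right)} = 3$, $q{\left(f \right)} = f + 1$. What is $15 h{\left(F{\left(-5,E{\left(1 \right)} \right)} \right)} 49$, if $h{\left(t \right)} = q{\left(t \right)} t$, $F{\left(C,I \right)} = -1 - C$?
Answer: $14700$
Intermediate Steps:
$q{\left(f \right)} = 1 + f$
$h{\left(t \right)} = t \left(1 + t\right)$ ($h{\left(t \right)} = \left(1 + t\right) t = t \left(1 + t\right)$)
$15 h{\left(F{\left(-5,E{\left(1 \right)} \right)} \right)} 49 = 15 \left(-1 - -5\right) \left(1 - -4\right) 49 = 15 \left(-1 + 5\right) \left(1 + \left(-1 + 5\right)\right) 49 = 15 \cdot 4 \left(1 + 4\right) 49 = 15 \cdot 4 \cdot 5 \cdot 49 = 15 \cdot 20 \cdot 49 = 300 \cdot 49 = 14700$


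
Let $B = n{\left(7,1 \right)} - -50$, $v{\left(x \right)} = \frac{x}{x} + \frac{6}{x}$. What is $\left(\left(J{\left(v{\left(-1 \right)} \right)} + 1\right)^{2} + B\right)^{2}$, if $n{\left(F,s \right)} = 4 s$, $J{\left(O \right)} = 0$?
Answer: $3025$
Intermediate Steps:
$v{\left(x \right)} = 1 + \frac{6}{x}$
$B = 54$ ($B = 4 \cdot 1 - -50 = 4 + 50 = 54$)
$\left(\left(J{\left(v{\left(-1 \right)} \right)} + 1\right)^{2} + B\right)^{2} = \left(\left(0 + 1\right)^{2} + 54\right)^{2} = \left(1^{2} + 54\right)^{2} = \left(1 + 54\right)^{2} = 55^{2} = 3025$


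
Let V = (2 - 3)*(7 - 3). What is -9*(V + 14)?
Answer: -90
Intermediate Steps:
V = -4 (V = -1*4 = -4)
-9*(V + 14) = -9*(-4 + 14) = -9*10 = -90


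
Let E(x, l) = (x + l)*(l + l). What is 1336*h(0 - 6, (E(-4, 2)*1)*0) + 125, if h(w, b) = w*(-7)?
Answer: 56237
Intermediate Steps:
E(x, l) = 2*l*(l + x) (E(x, l) = (l + x)*(2*l) = 2*l*(l + x))
h(w, b) = -7*w
1336*h(0 - 6, (E(-4, 2)*1)*0) + 125 = 1336*(-7*(0 - 6)) + 125 = 1336*(-7*(-6)) + 125 = 1336*42 + 125 = 56112 + 125 = 56237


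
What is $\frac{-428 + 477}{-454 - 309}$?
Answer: $- \frac{7}{109} \approx -0.06422$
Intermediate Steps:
$\frac{-428 + 477}{-454 - 309} = \frac{49}{-763} = 49 \left(- \frac{1}{763}\right) = - \frac{7}{109}$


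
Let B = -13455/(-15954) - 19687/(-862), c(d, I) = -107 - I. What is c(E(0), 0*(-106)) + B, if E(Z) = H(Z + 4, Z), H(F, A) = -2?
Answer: -95484719/1146029 ≈ -83.318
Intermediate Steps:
E(Z) = -2
B = 27140384/1146029 (B = -13455*(-1/15954) - 19687*(-1/862) = 4485/5318 + 19687/862 = 27140384/1146029 ≈ 23.682)
c(E(0), 0*(-106)) + B = (-107 - 0*(-106)) + 27140384/1146029 = (-107 - 1*0) + 27140384/1146029 = (-107 + 0) + 27140384/1146029 = -107 + 27140384/1146029 = -95484719/1146029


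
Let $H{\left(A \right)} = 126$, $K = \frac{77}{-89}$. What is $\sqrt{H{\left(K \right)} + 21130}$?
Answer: $2 \sqrt{5314} \approx 145.79$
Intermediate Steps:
$K = - \frac{77}{89}$ ($K = 77 \left(- \frac{1}{89}\right) = - \frac{77}{89} \approx -0.86517$)
$\sqrt{H{\left(K \right)} + 21130} = \sqrt{126 + 21130} = \sqrt{21256} = 2 \sqrt{5314}$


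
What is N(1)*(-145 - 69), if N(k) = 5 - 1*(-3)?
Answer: -1712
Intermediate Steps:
N(k) = 8 (N(k) = 5 + 3 = 8)
N(1)*(-145 - 69) = 8*(-145 - 69) = 8*(-214) = -1712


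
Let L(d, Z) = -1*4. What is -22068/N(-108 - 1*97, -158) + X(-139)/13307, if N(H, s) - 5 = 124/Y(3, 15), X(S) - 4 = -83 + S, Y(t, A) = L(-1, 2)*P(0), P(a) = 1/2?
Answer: 97882150/252833 ≈ 387.14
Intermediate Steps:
L(d, Z) = -4
P(a) = ½
Y(t, A) = -2 (Y(t, A) = -4*½ = -2)
X(S) = -79 + S (X(S) = 4 + (-83 + S) = -79 + S)
N(H, s) = -57 (N(H, s) = 5 + 124/(-2) = 5 + 124*(-½) = 5 - 62 = -57)
-22068/N(-108 - 1*97, -158) + X(-139)/13307 = -22068/(-57) + (-79 - 139)/13307 = -22068*(-1/57) - 218*1/13307 = 7356/19 - 218/13307 = 97882150/252833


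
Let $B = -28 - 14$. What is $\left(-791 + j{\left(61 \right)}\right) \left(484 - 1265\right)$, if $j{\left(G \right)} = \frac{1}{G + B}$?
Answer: $\frac{11736868}{19} \approx 6.1773 \cdot 10^{5}$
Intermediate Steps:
$B = -42$
$j{\left(G \right)} = \frac{1}{-42 + G}$ ($j{\left(G \right)} = \frac{1}{G - 42} = \frac{1}{-42 + G}$)
$\left(-791 + j{\left(61 \right)}\right) \left(484 - 1265\right) = \left(-791 + \frac{1}{-42 + 61}\right) \left(484 - 1265\right) = \left(-791 + \frac{1}{19}\right) \left(-781\right) = \left(- \frac{15028}{19}\right) \left(-781\right) = \frac{11736868}{19}$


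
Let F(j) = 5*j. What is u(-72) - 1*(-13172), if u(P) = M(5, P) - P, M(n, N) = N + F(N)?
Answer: 12812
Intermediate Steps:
M(n, N) = 6*N (M(n, N) = N + 5*N = 6*N)
u(P) = 5*P (u(P) = 6*P - P = 5*P)
u(-72) - 1*(-13172) = 5*(-72) - 1*(-13172) = -360 + 13172 = 12812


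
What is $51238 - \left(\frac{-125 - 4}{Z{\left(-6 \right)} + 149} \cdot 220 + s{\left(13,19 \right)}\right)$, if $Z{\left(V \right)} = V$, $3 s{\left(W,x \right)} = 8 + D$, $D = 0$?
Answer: $\frac{2005918}{39} \approx 51434.0$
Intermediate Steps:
$s{\left(W,x \right)} = \frac{8}{3}$ ($s{\left(W,x \right)} = \frac{8 + 0}{3} = \frac{1}{3} \cdot 8 = \frac{8}{3}$)
$51238 - \left(\frac{-125 - 4}{Z{\left(-6 \right)} + 149} \cdot 220 + s{\left(13,19 \right)}\right) = 51238 - \left(\frac{-125 - 4}{-6 + 149} \cdot 220 + \frac{8}{3}\right) = 51238 - \left(- \frac{129}{143} \cdot 220 + \frac{8}{3}\right) = 51238 - \left(\left(-129\right) \frac{1}{143} \cdot 220 + \frac{8}{3}\right) = 51238 - \left(\left(- \frac{129}{143}\right) 220 + \frac{8}{3}\right) = 51238 - \left(- \frac{2580}{13} + \frac{8}{3}\right) = 51238 - - \frac{7636}{39} = 51238 + \frac{7636}{39} = \frac{2005918}{39}$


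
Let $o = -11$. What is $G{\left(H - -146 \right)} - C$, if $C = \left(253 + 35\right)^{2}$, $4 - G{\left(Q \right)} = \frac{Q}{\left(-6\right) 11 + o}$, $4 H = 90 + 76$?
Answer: $- \frac{12772385}{154} \approx -82938.0$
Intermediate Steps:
$H = \frac{83}{2}$ ($H = \frac{90 + 76}{4} = \frac{1}{4} \cdot 166 = \frac{83}{2} \approx 41.5$)
$G{\left(Q \right)} = 4 + \frac{Q}{77}$ ($G{\left(Q \right)} = 4 - \frac{Q}{\left(-6\right) 11 - 11} = 4 - \frac{Q}{-66 - 11} = 4 - \frac{Q}{-77} = 4 - Q \left(- \frac{1}{77}\right) = 4 - - \frac{Q}{77} = 4 + \frac{Q}{77}$)
$C = 82944$ ($C = 288^{2} = 82944$)
$G{\left(H - -146 \right)} - C = \left(4 + \frac{\frac{83}{2} - -146}{77}\right) - 82944 = \left(4 + \frac{\frac{83}{2} + 146}{77}\right) - 82944 = \left(4 + \frac{1}{77} \cdot \frac{375}{2}\right) - 82944 = \left(4 + \frac{375}{154}\right) - 82944 = \frac{991}{154} - 82944 = - \frac{12772385}{154}$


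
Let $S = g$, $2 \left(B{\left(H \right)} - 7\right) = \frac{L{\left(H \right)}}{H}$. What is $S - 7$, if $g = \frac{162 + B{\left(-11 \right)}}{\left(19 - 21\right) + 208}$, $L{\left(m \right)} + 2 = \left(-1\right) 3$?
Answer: $- \frac{28001}{4532} \approx -6.1785$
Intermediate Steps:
$L{\left(m \right)} = -5$ ($L{\left(m \right)} = -2 - 3 = -5$)
$B{\left(H \right)} = 7 - \frac{5}{2 H}$ ($B{\left(H \right)} = 7 + \frac{\left(-5\right) \frac{1}{H}}{2} = 7 - \frac{5}{2 H}$)
$g = \frac{3723}{4532}$ ($g = \frac{162 + \left(7 - \frac{5}{2 \left(-11\right)}\right)}{\left(19 - 21\right) + 208} = \frac{162 + \left(7 - - \frac{5}{22}\right)}{\left(19 + \left(-37 + 16\right)\right) + 208} = \frac{162 + \left(7 + \frac{5}{22}\right)}{\left(19 - 21\right) + 208} = \frac{162 + \frac{159}{22}}{-2 + 208} = \frac{3723}{22 \cdot 206} = \frac{3723}{22} \cdot \frac{1}{206} = \frac{3723}{4532} \approx 0.82149$)
$S = \frac{3723}{4532} \approx 0.82149$
$S - 7 = \frac{3723}{4532} - 7 = - \frac{28001}{4532}$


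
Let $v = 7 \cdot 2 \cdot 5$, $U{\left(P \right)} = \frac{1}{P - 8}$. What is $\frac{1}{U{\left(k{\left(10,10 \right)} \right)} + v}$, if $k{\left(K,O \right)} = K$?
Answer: $\frac{2}{141} \approx 0.014184$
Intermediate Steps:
$U{\left(P \right)} = \frac{1}{-8 + P}$
$v = 70$ ($v = 14 \cdot 5 = 70$)
$\frac{1}{U{\left(k{\left(10,10 \right)} \right)} + v} = \frac{1}{\frac{1}{-8 + 10} + 70} = \frac{1}{\frac{1}{2} + 70} = \frac{1}{\frac{141}{2}} = \frac{2}{141}$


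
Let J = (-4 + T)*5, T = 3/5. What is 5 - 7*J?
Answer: 124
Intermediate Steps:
T = 3/5 (T = 3*(1/5) = 3/5 ≈ 0.60000)
J = -17 (J = (-4 + 3/5)*5 = -17/5*5 = -17)
5 - 7*J = 5 - 7*(-17) = 5 + 119 = 124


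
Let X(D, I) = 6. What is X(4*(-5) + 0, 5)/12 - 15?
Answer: -29/2 ≈ -14.500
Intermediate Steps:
X(4*(-5) + 0, 5)/12 - 15 = 6/12 - 15 = 6*(1/12) - 15 = 1/2 - 15 = -29/2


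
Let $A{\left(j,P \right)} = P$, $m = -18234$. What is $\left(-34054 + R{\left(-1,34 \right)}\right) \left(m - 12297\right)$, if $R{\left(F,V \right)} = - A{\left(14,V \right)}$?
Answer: $1040740728$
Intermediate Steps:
$R{\left(F,V \right)} = - V$
$\left(-34054 + R{\left(-1,34 \right)}\right) \left(m - 12297\right) = \left(-34054 - 34\right) \left(-18234 - 12297\right) = \left(-34054 - 34\right) \left(-30531\right) = \left(-34088\right) \left(-30531\right) = 1040740728$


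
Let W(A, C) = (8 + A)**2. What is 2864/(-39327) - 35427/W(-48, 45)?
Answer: -1397820029/62923200 ≈ -22.215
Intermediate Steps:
2864/(-39327) - 35427/W(-48, 45) = 2864/(-39327) - 35427/(8 - 48)**2 = 2864*(-1/39327) - 35427/((-40)**2) = -2864/39327 - 35427/1600 = -1397820029/62923200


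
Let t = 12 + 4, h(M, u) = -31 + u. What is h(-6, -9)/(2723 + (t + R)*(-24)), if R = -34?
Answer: -8/631 ≈ -0.012678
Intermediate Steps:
t = 16
h(-6, -9)/(2723 + (t + R)*(-24)) = (-31 - 9)/(2723 + (16 - 34)*(-24)) = -40/(2723 - 18*(-24)) = -40/(2723 + 432) = -40/3155 = -40*1/3155 = -8/631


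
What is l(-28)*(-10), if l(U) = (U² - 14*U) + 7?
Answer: -11830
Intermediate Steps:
l(U) = 7 + U² - 14*U
l(-28)*(-10) = (7 + (-28)² - 14*(-28))*(-10) = (7 + 784 + 392)*(-10) = 1183*(-10) = -11830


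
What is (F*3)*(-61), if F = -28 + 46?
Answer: -3294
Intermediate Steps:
F = 18
(F*3)*(-61) = (18*3)*(-61) = 54*(-61) = -3294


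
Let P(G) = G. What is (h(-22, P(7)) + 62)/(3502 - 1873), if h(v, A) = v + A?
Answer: 47/1629 ≈ 0.028852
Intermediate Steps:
h(v, A) = A + v
(h(-22, P(7)) + 62)/(3502 - 1873) = ((7 - 22) + 62)/(3502 - 1873) = (-15 + 62)/1629 = 47*(1/1629) = 47/1629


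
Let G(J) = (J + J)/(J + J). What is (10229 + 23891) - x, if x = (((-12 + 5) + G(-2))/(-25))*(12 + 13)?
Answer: 34114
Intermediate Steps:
G(J) = 1 (G(J) = (2*J)/((2*J)) = (2*J)*(1/(2*J)) = 1)
x = 6 (x = (((-12 + 5) + 1)/(-25))*(12 + 13) = ((-7 + 1)*(-1/25))*25 = -6*(-1/25)*25 = (6/25)*25 = 6)
(10229 + 23891) - x = (10229 + 23891) - 1*6 = 34120 - 6 = 34114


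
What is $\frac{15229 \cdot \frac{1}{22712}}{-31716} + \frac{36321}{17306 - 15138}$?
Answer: $\frac{3270401330345}{195210457632} \approx 16.753$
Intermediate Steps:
$\frac{15229 \cdot \frac{1}{22712}}{-31716} + \frac{36321}{17306 - 15138} = 15229 \cdot \frac{1}{22712} \left(- \frac{1}{31716}\right) + \frac{36321}{17306 - 15138} = \frac{15229}{22712} \left(- \frac{1}{31716}\right) + \frac{36321}{2168} = - \frac{15229}{720333792} + 36321 \cdot \frac{1}{2168} = - \frac{15229}{720333792} + \frac{36321}{2168} = \frac{3270401330345}{195210457632}$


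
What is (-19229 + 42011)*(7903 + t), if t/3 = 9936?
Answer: 859132002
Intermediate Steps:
t = 29808 (t = 3*9936 = 29808)
(-19229 + 42011)*(7903 + t) = (-19229 + 42011)*(7903 + 29808) = 22782*37711 = 859132002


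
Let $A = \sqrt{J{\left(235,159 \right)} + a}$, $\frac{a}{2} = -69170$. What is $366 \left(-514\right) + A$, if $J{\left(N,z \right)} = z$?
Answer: $-188124 + i \sqrt{138181} \approx -1.8812 \cdot 10^{5} + 371.73 i$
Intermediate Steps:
$a = -138340$ ($a = 2 \left(-69170\right) = -138340$)
$A = i \sqrt{138181}$ ($A = \sqrt{159 - 138340} = \sqrt{-138181} = i \sqrt{138181} \approx 371.73 i$)
$366 \left(-514\right) + A = 366 \left(-514\right) + i \sqrt{138181} = -188124 + i \sqrt{138181}$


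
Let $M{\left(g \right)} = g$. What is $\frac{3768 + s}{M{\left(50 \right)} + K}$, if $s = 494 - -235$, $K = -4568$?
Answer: $- \frac{1499}{1506} \approx -0.99535$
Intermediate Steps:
$s = 729$ ($s = 494 + 235 = 729$)
$\frac{3768 + s}{M{\left(50 \right)} + K} = \frac{3768 + 729}{50 - 4568} = \frac{4497}{-4518} = 4497 \left(- \frac{1}{4518}\right) = - \frac{1499}{1506}$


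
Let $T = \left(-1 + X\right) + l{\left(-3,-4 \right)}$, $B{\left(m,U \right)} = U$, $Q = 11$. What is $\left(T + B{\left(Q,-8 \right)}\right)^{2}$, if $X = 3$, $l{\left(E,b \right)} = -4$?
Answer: $100$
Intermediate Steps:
$T = -2$ ($T = \left(-1 + 3\right) - 4 = 2 - 4 = -2$)
$\left(T + B{\left(Q,-8 \right)}\right)^{2} = \left(-2 - 8\right)^{2} = \left(-10\right)^{2} = 100$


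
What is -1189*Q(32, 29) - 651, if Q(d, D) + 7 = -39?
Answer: 54043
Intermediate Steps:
Q(d, D) = -46 (Q(d, D) = -7 - 39 = -46)
-1189*Q(32, 29) - 651 = -1189*(-46) - 651 = 54694 - 651 = 54043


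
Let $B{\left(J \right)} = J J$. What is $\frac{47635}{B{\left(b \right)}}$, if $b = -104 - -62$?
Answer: $\frac{6805}{252} \approx 27.004$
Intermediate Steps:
$b = -42$ ($b = -104 + 62 = -42$)
$B{\left(J \right)} = J^{2}$
$\frac{47635}{B{\left(b \right)}} = \frac{47635}{\left(-42\right)^{2}} = \frac{47635}{1764} = 47635 \cdot \frac{1}{1764} = \frac{6805}{252}$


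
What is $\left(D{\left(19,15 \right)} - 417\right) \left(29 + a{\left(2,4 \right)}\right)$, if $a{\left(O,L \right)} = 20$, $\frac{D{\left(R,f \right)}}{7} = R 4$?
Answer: $5635$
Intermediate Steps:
$D{\left(R,f \right)} = 28 R$ ($D{\left(R,f \right)} = 7 R 4 = 7 \cdot 4 R = 28 R$)
$\left(D{\left(19,15 \right)} - 417\right) \left(29 + a{\left(2,4 \right)}\right) = \left(28 \cdot 19 - 417\right) \left(29 + 20\right) = \left(532 - 417\right) 49 = 115 \cdot 49 = 5635$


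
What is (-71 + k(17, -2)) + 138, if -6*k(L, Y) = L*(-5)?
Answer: 487/6 ≈ 81.167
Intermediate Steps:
k(L, Y) = 5*L/6 (k(L, Y) = -L*(-5)/6 = -(-5)*L/6 = 5*L/6)
(-71 + k(17, -2)) + 138 = (-71 + (⅚)*17) + 138 = (-71 + 85/6) + 138 = -341/6 + 138 = 487/6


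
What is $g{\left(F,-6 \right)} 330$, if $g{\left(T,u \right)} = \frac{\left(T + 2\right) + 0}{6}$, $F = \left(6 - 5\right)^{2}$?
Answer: $165$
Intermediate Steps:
$F = 1$ ($F = 1^{2} = 1$)
$g{\left(T,u \right)} = \frac{1}{3} + \frac{T}{6}$ ($g{\left(T,u \right)} = \left(\left(2 + T\right) + 0\right) \frac{1}{6} = \left(2 + T\right) \frac{1}{6} = \frac{1}{3} + \frac{T}{6}$)
$g{\left(F,-6 \right)} 330 = \left(\frac{1}{3} + \frac{1}{6} \cdot 1\right) 330 = \left(\frac{1}{3} + \frac{1}{6}\right) 330 = \frac{1}{2} \cdot 330 = 165$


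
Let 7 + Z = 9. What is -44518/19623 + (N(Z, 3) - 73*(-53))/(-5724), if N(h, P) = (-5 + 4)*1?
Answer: -27560233/9360171 ≈ -2.9444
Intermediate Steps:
Z = 2 (Z = -7 + 9 = 2)
N(h, P) = -1 (N(h, P) = -1*1 = -1)
-44518/19623 + (N(Z, 3) - 73*(-53))/(-5724) = -44518/19623 + (-1 - 73*(-53))/(-5724) = -44518*1/19623 + (-1 + 3869)*(-1/5724) = -44518/19623 + 3868*(-1/5724) = -44518/19623 - 967/1431 = -27560233/9360171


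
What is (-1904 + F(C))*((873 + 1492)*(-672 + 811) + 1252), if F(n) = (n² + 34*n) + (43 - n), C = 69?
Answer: 1708342699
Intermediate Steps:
F(n) = 43 + n² + 33*n
(-1904 + F(C))*((873 + 1492)*(-672 + 811) + 1252) = (-1904 + (43 + 69² + 33*69))*((873 + 1492)*(-672 + 811) + 1252) = (-1904 + (43 + 4761 + 2277))*(2365*139 + 1252) = (-1904 + 7081)*(328735 + 1252) = 5177*329987 = 1708342699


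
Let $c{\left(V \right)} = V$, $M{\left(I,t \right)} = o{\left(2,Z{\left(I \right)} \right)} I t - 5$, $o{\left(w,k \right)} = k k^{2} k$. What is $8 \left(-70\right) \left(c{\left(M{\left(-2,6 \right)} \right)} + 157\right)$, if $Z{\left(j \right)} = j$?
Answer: $22400$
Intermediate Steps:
$o{\left(w,k \right)} = k^{4}$ ($o{\left(w,k \right)} = k^{3} k = k^{4}$)
$M{\left(I,t \right)} = -5 + t I^{5}$ ($M{\left(I,t \right)} = I^{4} I t - 5 = I^{5} t - 5 = t I^{5} - 5 = -5 + t I^{5}$)
$8 \left(-70\right) \left(c{\left(M{\left(-2,6 \right)} \right)} + 157\right) = 8 \left(-70\right) \left(\left(-5 + 6 \left(-2\right)^{5}\right) + 157\right) = - 560 \left(\left(-5 + 6 \left(-32\right)\right) + 157\right) = - 560 \left(\left(-5 - 192\right) + 157\right) = - 560 \left(-197 + 157\right) = \left(-560\right) \left(-40\right) = 22400$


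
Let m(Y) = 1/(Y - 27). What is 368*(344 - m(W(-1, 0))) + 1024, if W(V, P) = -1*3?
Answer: 1914424/15 ≈ 1.2763e+5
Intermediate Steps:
W(V, P) = -3
m(Y) = 1/(-27 + Y)
368*(344 - m(W(-1, 0))) + 1024 = 368*(344 - 1/(-27 - 3)) + 1024 = 368*(344 - 1/(-30)) + 1024 = 368*(344 - 1*(-1/30)) + 1024 = 368*(344 + 1/30) + 1024 = 368*(10321/30) + 1024 = 1899064/15 + 1024 = 1914424/15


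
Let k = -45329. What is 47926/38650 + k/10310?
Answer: -162723/51550 ≈ -3.1566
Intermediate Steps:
47926/38650 + k/10310 = 47926/38650 - 45329/10310 = 47926*(1/38650) - 45329*1/10310 = 31/25 - 45329/10310 = -162723/51550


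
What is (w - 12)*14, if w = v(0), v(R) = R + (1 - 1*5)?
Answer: -224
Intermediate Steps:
v(R) = -4 + R (v(R) = R + (1 - 5) = R - 4 = -4 + R)
w = -4 (w = -4 + 0 = -4)
(w - 12)*14 = (-4 - 12)*14 = -16*14 = -224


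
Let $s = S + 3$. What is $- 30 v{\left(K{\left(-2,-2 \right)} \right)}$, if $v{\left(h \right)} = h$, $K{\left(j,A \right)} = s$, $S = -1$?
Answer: $-60$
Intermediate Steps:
$s = 2$ ($s = -1 + 3 = 2$)
$K{\left(j,A \right)} = 2$
$- 30 v{\left(K{\left(-2,-2 \right)} \right)} = \left(-30\right) 2 = -60$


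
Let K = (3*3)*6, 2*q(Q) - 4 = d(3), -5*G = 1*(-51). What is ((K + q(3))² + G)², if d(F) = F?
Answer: 4399536241/400 ≈ 1.0999e+7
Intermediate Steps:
G = 51/5 (G = -(-51)/5 = -⅕*(-51) = 51/5 ≈ 10.200)
q(Q) = 7/2 (q(Q) = 2 + (½)*3 = 2 + 3/2 = 7/2)
K = 54 (K = 9*6 = 54)
((K + q(3))² + G)² = ((54 + 7/2)² + 51/5)² = ((115/2)² + 51/5)² = (13225/4 + 51/5)² = (66329/20)² = 4399536241/400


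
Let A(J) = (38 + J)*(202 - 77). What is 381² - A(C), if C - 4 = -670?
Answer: 223661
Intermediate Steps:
C = -666 (C = 4 - 670 = -666)
A(J) = 4750 + 125*J (A(J) = (38 + J)*125 = 4750 + 125*J)
381² - A(C) = 381² - (4750 + 125*(-666)) = 145161 - (4750 - 83250) = 145161 - 1*(-78500) = 145161 + 78500 = 223661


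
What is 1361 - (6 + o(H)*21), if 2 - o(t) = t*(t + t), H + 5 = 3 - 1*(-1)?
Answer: 1355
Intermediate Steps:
H = -1 (H = -5 + (3 - 1*(-1)) = -5 + (3 + 1) = -5 + 4 = -1)
o(t) = 2 - 2*t² (o(t) = 2 - t*(t + t) = 2 - t*2*t = 2 - 2*t²)
1361 - (6 + o(H)*21) = 1361 - (6 + (2 - 2*(-1)²)*21) = 1361 - (6 + (2 - 2*1)*21) = 1361 - (6 + (2 - 2)*21) = 1361 - (6 + 0*21) = 1361 - (6 + 0) = 1361 - 1*6 = 1361 - 6 = 1355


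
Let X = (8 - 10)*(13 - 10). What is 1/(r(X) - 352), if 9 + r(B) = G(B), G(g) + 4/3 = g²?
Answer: -3/979 ≈ -0.0030643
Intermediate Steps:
G(g) = -4/3 + g²
X = -6 (X = -2*3 = -6)
r(B) = -31/3 + B² (r(B) = -9 + (-4/3 + B²) = -31/3 + B²)
1/(r(X) - 352) = 1/((-31/3 + (-6)²) - 352) = 1/((-31/3 + 36) - 352) = 1/(77/3 - 352) = 1/(-979/3) = -3/979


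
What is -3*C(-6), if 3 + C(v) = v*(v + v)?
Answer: -207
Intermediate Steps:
C(v) = -3 + 2*v² (C(v) = -3 + v*(v + v) = -3 + v*(2*v) = -3 + 2*v²)
-3*C(-6) = -3*(-3 + 2*(-6)²) = -3*(-3 + 2*36) = -3*(-3 + 72) = -3*69 = -207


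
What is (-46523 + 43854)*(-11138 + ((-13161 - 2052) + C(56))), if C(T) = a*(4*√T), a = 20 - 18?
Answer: 70330819 - 42704*√14 ≈ 7.0171e+7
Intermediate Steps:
a = 2
C(T) = 8*√T (C(T) = 2*(4*√T) = 8*√T)
(-46523 + 43854)*(-11138 + ((-13161 - 2052) + C(56))) = (-46523 + 43854)*(-11138 + ((-13161 - 2052) + 8*√56)) = -2669*(-11138 + (-15213 + 8*(2*√14))) = -2669*(-11138 + (-15213 + 16*√14)) = -2669*(-26351 + 16*√14) = 70330819 - 42704*√14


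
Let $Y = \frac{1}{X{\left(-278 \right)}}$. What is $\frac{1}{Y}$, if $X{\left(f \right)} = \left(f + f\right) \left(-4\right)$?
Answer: $2224$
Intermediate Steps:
$X{\left(f \right)} = - 8 f$ ($X{\left(f \right)} = 2 f \left(-4\right) = - 8 f$)
$Y = \frac{1}{2224}$ ($Y = \frac{1}{\left(-8\right) \left(-278\right)} = \frac{1}{2224} \approx 0.00044964$)
$\frac{1}{Y} = \frac{1}{\frac{1}{2224}} = 2224$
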